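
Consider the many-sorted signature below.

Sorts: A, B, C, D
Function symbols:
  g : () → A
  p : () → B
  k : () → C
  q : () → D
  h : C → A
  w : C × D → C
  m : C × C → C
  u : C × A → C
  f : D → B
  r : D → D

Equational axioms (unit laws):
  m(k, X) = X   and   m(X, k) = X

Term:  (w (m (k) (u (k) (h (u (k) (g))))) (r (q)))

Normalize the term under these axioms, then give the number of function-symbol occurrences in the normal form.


size = 9

1. (w (m (k) (u (k) (h (u (k) (g))))) (r (q)))  →  (w (u (k) (h (u (k) (g)))) (r (q)))
normal form: (w (u (k) (h (u (k) (g)))) (r (q)))


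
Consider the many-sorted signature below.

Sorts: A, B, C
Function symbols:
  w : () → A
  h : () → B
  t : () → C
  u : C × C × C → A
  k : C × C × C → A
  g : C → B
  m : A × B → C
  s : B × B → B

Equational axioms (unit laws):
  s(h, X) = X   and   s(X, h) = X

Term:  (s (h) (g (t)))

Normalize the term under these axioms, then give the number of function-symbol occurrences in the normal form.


size = 2

1. (s (h) (g (t)))  →  (g (t))
normal form: (g (t))


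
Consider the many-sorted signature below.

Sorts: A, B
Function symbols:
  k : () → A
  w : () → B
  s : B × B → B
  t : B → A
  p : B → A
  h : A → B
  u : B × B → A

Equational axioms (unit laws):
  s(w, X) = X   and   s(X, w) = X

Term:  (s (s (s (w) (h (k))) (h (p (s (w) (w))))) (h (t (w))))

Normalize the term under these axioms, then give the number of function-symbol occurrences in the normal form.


1. (s (s (s (w) (h (k))) (h (p (s (w) (w))))) (h (t (w))))  →  (s (s (h (k)) (h (p (s (w) (w))))) (h (t (w))))
2. (s (s (h (k)) (h (p (s (w) (w))))) (h (t (w))))  →  (s (s (h (k)) (h (p (w)))) (h (t (w))))
normal form: (s (s (h (k)) (h (p (w)))) (h (t (w))))

size = 10


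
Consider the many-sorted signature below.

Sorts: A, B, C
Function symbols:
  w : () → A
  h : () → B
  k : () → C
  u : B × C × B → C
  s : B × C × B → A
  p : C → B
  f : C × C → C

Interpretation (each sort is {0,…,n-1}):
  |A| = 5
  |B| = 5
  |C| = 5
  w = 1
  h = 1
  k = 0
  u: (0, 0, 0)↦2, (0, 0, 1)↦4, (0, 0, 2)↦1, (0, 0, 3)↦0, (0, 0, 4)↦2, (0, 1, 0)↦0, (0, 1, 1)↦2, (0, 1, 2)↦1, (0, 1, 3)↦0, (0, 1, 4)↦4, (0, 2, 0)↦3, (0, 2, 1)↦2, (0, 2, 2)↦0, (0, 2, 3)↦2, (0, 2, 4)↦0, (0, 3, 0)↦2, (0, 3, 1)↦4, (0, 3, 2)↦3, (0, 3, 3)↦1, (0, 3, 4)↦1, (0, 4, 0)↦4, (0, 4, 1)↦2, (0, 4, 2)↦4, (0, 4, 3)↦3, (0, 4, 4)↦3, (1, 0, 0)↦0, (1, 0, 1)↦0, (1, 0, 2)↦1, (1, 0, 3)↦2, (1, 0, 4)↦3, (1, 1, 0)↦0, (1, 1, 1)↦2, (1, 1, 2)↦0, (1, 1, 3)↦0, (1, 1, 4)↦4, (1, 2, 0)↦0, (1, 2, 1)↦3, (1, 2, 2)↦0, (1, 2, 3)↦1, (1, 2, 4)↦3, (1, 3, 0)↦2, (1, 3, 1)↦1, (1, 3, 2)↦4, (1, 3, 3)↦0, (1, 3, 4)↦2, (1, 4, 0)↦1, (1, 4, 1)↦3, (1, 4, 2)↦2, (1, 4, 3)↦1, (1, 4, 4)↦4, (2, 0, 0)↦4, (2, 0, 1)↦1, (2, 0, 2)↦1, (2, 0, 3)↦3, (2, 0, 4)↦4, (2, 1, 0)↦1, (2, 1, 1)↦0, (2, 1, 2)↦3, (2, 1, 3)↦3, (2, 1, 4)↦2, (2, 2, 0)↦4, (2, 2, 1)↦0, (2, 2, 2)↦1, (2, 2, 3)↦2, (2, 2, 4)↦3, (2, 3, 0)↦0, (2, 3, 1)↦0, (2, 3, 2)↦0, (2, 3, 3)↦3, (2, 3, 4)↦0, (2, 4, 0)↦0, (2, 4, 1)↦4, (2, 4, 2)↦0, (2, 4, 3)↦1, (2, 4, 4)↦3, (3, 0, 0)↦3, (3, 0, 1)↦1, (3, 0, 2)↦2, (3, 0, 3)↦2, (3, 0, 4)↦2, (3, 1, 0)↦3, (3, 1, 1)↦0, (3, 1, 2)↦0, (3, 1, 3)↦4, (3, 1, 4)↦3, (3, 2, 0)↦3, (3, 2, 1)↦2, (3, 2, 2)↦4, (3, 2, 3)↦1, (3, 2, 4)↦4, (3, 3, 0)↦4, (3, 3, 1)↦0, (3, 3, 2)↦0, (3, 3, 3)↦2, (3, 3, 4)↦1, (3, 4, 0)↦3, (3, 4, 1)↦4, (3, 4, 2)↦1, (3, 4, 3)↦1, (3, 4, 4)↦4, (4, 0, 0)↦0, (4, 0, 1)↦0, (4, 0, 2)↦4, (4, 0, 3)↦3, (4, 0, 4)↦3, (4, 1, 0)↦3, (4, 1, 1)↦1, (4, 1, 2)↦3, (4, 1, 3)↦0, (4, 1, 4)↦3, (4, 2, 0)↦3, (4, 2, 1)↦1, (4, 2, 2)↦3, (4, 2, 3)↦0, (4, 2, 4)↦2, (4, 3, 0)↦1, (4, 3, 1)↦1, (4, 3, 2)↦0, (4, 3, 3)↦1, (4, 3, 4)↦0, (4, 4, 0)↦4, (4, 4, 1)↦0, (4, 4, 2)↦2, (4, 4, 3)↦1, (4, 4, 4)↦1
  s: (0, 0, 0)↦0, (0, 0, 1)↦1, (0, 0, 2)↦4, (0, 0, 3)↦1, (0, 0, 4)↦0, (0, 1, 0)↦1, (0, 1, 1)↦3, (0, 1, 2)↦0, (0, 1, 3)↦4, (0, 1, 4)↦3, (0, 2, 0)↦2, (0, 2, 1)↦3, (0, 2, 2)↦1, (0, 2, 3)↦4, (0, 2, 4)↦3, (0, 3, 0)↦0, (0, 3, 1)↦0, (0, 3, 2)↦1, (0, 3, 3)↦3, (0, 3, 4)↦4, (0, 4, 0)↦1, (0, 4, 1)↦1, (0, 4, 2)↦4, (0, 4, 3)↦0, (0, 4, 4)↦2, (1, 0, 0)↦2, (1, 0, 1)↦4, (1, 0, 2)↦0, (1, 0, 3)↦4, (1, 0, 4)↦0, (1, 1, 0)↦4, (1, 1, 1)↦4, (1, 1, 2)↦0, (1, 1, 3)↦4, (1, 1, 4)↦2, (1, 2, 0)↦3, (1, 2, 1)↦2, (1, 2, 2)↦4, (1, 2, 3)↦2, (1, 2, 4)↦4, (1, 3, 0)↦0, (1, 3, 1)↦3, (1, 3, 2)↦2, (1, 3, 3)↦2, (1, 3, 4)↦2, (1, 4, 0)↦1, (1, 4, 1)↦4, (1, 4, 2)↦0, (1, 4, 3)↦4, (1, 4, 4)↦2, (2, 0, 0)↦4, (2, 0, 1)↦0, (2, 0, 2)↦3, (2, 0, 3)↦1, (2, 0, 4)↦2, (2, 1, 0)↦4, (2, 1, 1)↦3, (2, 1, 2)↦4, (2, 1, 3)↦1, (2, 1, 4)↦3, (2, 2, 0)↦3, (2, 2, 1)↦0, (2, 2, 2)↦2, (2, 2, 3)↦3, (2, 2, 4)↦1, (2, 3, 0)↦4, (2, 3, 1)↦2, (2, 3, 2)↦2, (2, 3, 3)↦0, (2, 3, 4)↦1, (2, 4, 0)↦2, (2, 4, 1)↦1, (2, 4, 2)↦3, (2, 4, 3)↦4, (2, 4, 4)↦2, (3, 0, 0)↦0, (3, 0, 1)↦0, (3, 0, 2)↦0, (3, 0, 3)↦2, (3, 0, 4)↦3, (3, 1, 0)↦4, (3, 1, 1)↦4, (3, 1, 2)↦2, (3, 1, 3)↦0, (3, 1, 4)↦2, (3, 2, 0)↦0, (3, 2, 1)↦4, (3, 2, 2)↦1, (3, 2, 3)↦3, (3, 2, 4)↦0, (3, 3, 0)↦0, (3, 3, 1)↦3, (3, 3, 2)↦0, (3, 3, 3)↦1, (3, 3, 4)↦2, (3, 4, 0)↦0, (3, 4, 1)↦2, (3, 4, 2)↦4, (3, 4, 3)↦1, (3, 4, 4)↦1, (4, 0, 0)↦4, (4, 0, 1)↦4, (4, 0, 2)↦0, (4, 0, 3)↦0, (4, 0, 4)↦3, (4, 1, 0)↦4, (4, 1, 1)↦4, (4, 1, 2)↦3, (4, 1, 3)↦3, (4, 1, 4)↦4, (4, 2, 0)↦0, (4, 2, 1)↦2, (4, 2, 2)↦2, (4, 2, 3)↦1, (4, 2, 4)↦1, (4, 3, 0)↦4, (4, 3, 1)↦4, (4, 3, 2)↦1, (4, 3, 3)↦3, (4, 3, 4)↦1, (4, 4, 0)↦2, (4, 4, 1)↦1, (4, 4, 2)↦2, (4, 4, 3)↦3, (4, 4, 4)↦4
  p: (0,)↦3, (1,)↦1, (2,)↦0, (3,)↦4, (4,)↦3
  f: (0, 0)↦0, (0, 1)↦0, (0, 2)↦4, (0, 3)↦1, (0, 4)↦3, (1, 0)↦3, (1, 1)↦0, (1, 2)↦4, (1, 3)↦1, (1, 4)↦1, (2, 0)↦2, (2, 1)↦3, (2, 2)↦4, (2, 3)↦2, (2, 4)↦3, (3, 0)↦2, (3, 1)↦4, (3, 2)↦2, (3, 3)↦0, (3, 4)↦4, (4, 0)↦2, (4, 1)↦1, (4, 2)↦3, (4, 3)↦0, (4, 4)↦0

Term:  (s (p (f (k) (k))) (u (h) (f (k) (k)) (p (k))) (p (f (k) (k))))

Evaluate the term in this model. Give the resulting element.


  k = 0
  k = 0
  (f (k) (k)) = f(0, 0) = 0
  (p (f (k) (k))) = p(0,) = 3
  h = 1
  k = 0
  k = 0
  (f (k) (k)) = f(0, 0) = 0
  k = 0
  (p (k)) = p(0,) = 3
  (u (h) (f (k) (k)) (p (k))) = u(1, 0, 3) = 2
  k = 0
  k = 0
  (f (k) (k)) = f(0, 0) = 0
  (p (f (k) (k))) = p(0,) = 3
  (s (p (f (k) (k))) (u (h) (f (k) (k)) (p (k))) (p (f (k) (k)))) = s(3, 2, 3) = 3

value = 3


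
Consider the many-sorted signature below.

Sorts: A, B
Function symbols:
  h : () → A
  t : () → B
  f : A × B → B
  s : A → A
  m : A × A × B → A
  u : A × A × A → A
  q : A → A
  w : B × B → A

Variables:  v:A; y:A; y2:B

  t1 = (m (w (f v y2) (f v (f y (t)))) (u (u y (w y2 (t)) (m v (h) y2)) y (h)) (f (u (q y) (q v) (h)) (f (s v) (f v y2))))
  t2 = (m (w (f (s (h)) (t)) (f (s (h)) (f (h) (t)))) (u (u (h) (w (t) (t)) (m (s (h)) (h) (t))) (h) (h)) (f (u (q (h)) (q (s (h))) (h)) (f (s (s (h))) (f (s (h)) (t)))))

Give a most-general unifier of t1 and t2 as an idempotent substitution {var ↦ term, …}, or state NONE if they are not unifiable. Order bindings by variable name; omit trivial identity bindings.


{v ↦ (s (h)), y ↦ (h), y2 ↦ (t)}


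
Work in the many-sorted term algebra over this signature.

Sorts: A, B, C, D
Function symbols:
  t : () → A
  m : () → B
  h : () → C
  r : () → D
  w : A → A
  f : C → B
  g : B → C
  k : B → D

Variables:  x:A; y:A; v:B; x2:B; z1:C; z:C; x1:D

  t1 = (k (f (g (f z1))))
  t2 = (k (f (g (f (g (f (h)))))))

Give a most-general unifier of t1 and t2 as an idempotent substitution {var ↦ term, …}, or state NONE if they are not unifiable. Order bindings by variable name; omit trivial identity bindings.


{z1 ↦ (g (f (h)))}


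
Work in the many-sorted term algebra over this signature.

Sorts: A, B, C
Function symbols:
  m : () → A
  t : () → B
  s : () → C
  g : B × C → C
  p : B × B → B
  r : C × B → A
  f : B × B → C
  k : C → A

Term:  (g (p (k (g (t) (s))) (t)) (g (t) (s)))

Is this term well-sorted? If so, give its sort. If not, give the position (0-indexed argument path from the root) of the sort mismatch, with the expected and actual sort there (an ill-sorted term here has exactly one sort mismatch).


ill-sorted at position [0, 0]: expected B, got A

        (t) : B
        (s) : C
      (g (t) (s)) : C
    (k (g (t) (s))) : A
    (t) : B
  (p (k (g (t) (s))) (t)) : ✗ arg 0 at [0, 0] has sort A, expected B
    (t) : B
    (s) : C
  (g (t) (s)) : C


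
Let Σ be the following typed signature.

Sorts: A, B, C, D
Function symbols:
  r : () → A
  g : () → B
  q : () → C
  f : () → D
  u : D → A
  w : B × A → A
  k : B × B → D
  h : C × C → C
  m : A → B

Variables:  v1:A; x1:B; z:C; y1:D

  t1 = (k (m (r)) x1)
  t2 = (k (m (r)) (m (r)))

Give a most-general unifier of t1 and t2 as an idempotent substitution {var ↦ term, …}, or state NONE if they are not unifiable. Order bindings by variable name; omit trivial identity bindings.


{x1 ↦ (m (r))}


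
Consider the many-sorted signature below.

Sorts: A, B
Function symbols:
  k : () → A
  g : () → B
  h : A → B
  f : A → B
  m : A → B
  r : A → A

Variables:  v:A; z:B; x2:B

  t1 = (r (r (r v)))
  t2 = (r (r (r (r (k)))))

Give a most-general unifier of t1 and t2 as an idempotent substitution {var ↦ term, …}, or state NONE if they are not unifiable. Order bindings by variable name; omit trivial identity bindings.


{v ↦ (r (k))}


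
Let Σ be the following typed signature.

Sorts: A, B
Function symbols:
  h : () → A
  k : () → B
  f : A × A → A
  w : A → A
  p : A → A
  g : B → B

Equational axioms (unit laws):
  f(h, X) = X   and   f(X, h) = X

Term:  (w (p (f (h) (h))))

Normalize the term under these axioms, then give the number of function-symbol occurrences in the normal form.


1. (w (p (f (h) (h))))  →  (w (p (h)))
normal form: (w (p (h)))

size = 3


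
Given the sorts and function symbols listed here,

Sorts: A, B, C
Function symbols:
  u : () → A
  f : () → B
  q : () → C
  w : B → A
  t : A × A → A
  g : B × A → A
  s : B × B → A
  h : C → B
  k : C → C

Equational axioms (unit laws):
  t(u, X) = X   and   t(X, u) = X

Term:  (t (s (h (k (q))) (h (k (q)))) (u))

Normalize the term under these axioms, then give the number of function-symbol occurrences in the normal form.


size = 7

1. (t (s (h (k (q))) (h (k (q)))) (u))  →  (s (h (k (q))) (h (k (q))))
normal form: (s (h (k (q))) (h (k (q))))


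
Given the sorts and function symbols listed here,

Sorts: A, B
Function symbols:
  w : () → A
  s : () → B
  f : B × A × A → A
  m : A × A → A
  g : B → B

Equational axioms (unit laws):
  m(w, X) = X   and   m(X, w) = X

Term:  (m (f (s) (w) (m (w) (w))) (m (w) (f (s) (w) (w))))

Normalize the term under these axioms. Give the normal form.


normal form = (m (f (s) (w) (w)) (f (s) (w) (w)))

1. (m (f (s) (w) (m (w) (w))) (m (w) (f (s) (w) (w))))  →  (m (f (s) (w) (w)) (m (w) (f (s) (w) (w))))
2. (m (f (s) (w) (w)) (m (w) (f (s) (w) (w))))  →  (m (f (s) (w) (w)) (f (s) (w) (w)))


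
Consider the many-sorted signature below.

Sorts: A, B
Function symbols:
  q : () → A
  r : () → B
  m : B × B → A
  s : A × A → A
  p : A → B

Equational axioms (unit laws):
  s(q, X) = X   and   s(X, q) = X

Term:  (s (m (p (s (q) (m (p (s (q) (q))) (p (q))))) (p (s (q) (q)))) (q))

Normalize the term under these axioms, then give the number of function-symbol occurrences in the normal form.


size = 9

1. (s (m (p (s (q) (m (p (s (q) (q))) (p (q))))) (p (s (q) (q)))) (q))  →  (m (p (s (q) (m (p (s (q) (q))) (p (q))))) (p (s (q) (q))))
2. (m (p (s (q) (m (p (s (q) (q))) (p (q))))) (p (s (q) (q))))  →  (m (p (m (p (s (q) (q))) (p (q)))) (p (s (q) (q))))
3. (m (p (m (p (s (q) (q))) (p (q)))) (p (s (q) (q))))  →  (m (p (m (p (q)) (p (q)))) (p (s (q) (q))))
4. (m (p (m (p (q)) (p (q)))) (p (s (q) (q))))  →  (m (p (m (p (q)) (p (q)))) (p (q)))
normal form: (m (p (m (p (q)) (p (q)))) (p (q)))


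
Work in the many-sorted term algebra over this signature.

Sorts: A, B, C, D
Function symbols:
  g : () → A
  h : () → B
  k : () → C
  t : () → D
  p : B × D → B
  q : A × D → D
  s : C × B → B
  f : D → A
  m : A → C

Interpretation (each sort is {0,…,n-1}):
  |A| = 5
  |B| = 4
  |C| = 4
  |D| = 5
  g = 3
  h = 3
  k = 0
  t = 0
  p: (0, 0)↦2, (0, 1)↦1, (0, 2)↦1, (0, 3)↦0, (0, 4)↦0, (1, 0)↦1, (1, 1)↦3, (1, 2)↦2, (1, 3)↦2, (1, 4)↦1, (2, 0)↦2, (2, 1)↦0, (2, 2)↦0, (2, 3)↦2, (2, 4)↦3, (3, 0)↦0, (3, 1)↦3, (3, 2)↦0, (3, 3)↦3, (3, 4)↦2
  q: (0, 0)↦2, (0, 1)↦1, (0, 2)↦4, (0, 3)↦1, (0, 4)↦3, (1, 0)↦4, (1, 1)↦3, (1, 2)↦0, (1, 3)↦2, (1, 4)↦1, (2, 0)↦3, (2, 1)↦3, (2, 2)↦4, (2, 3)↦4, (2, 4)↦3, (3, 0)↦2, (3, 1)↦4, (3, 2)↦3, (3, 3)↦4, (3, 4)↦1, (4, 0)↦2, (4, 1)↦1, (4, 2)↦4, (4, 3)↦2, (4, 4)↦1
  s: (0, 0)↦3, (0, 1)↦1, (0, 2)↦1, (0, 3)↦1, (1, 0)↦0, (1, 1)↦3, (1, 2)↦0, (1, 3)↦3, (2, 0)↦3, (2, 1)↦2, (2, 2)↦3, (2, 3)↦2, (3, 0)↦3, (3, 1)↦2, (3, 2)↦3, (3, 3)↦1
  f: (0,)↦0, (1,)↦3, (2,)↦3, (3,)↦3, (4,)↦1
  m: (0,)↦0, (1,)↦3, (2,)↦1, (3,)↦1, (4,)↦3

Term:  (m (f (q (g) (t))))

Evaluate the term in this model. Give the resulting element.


value = 1

  g = 3
  t = 0
  (q (g) (t)) = q(3, 0) = 2
  (f (q (g) (t))) = f(2,) = 3
  (m (f (q (g) (t)))) = m(3,) = 1


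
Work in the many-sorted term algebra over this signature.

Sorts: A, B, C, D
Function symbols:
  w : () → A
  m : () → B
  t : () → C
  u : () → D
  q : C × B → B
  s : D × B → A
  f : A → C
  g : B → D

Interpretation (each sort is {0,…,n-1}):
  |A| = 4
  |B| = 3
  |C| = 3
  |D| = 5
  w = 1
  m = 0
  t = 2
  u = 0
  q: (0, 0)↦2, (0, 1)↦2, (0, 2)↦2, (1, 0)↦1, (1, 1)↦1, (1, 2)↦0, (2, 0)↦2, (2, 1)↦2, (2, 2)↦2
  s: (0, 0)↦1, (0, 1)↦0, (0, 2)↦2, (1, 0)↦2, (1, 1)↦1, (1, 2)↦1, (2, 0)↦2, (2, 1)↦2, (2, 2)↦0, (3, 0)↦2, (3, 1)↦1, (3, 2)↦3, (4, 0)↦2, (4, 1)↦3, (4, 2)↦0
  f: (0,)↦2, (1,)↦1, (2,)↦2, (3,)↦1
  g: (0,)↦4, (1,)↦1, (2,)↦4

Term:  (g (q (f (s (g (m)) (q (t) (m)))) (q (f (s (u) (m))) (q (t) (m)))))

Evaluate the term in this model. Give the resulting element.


  m = 0
  (g (m)) = g(0,) = 4
  t = 2
  m = 0
  (q (t) (m)) = q(2, 0) = 2
  (s (g (m)) (q (t) (m))) = s(4, 2) = 0
  (f (s (g (m)) (q (t) (m)))) = f(0,) = 2
  u = 0
  m = 0
  (s (u) (m)) = s(0, 0) = 1
  (f (s (u) (m))) = f(1,) = 1
  t = 2
  m = 0
  (q (t) (m)) = q(2, 0) = 2
  (q (f (s (u) (m))) (q (t) (m))) = q(1, 2) = 0
  (q (f (s (g (m)) (q (t) (m)))) (q (f (s (u) (m))) (q (t) (m)))) = q(2, 0) = 2
  (g (q (f (s (g (m)) (q (t) (m)))) (q (f (s (u) (m))) (q (t) (m))))) = g(2,) = 4

value = 4


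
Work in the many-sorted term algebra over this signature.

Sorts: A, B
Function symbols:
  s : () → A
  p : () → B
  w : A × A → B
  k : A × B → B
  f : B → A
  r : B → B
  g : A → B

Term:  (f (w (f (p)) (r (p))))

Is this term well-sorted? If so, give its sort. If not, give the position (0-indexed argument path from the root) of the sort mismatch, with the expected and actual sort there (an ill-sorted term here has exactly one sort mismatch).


      (p) : B
    (f (p)) : A
      (p) : B
    (r (p)) : B
  (w (f (p)) (r (p))) : ✗ arg 1 at [0, 1] has sort B, expected A

ill-sorted at position [0, 1]: expected A, got B


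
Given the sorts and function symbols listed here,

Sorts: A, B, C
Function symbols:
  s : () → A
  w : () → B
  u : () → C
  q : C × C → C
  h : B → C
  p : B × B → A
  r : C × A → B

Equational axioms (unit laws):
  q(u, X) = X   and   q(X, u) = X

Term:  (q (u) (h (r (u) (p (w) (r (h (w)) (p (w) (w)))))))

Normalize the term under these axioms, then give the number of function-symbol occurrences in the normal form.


size = 11

1. (q (u) (h (r (u) (p (w) (r (h (w)) (p (w) (w)))))))  →  (h (r (u) (p (w) (r (h (w)) (p (w) (w))))))
normal form: (h (r (u) (p (w) (r (h (w)) (p (w) (w))))))


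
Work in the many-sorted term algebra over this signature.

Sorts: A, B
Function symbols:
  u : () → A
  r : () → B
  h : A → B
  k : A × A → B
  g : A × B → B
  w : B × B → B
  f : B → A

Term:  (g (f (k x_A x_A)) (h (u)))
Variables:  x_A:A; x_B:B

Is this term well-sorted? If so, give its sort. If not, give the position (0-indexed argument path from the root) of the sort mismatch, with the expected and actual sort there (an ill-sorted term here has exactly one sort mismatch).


well-sorted; sort = B

      x_A : A
      x_A : A
    (k x_A x_A) : B
  (f (k x_A x_A)) : A
    (u) : A
  (h (u)) : B
(g (f (k x_A x_A)) (h (u))) : B


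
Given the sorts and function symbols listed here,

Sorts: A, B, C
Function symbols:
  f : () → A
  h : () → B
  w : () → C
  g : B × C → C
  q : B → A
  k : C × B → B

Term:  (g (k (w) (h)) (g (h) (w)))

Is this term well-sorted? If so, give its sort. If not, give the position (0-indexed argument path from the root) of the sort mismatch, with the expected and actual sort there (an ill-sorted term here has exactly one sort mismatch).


    (w) : C
    (h) : B
  (k (w) (h)) : B
    (h) : B
    (w) : C
  (g (h) (w)) : C
(g (k (w) (h)) (g (h) (w))) : C

well-sorted; sort = C


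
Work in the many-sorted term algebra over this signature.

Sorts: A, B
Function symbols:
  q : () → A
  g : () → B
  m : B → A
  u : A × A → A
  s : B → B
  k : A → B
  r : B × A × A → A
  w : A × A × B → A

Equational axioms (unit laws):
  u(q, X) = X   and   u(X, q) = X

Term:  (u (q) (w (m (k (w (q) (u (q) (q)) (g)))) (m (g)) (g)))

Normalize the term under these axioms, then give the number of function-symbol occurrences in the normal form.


size = 10

1. (u (q) (w (m (k (w (q) (u (q) (q)) (g)))) (m (g)) (g)))  →  (w (m (k (w (q) (u (q) (q)) (g)))) (m (g)) (g))
2. (w (m (k (w (q) (u (q) (q)) (g)))) (m (g)) (g))  →  (w (m (k (w (q) (q) (g)))) (m (g)) (g))
normal form: (w (m (k (w (q) (q) (g)))) (m (g)) (g))


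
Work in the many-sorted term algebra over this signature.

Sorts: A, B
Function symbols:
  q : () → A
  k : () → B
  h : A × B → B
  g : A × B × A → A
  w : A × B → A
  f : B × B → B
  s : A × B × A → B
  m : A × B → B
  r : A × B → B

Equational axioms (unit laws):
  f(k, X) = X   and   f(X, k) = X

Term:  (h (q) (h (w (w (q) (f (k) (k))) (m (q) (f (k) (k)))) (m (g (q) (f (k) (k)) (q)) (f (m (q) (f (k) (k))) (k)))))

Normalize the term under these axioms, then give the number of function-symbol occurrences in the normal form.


size = 18

1. (h (q) (h (w (w (q) (f (k) (k))) (m (q) (f (k) (k)))) (m (g (q) (f (k) (k)) (q)) (f (m (q) (f (k) (k))) (k)))))  →  (h (q) (h (w (w (q) (k)) (m (q) (f (k) (k)))) (m (g (q) (f (k) (k)) (q)) (f (m (q) (f (k) (k))) (k)))))
2. (h (q) (h (w (w (q) (k)) (m (q) (f (k) (k)))) (m (g (q) (f (k) (k)) (q)) (f (m (q) (f (k) (k))) (k)))))  →  (h (q) (h (w (w (q) (k)) (m (q) (k))) (m (g (q) (f (k) (k)) (q)) (f (m (q) (f (k) (k))) (k)))))
3. (h (q) (h (w (w (q) (k)) (m (q) (k))) (m (g (q) (f (k) (k)) (q)) (f (m (q) (f (k) (k))) (k)))))  →  (h (q) (h (w (w (q) (k)) (m (q) (k))) (m (g (q) (k) (q)) (f (m (q) (f (k) (k))) (k)))))
4. (h (q) (h (w (w (q) (k)) (m (q) (k))) (m (g (q) (k) (q)) (f (m (q) (f (k) (k))) (k)))))  →  (h (q) (h (w (w (q) (k)) (m (q) (k))) (m (g (q) (k) (q)) (m (q) (f (k) (k))))))
5. (h (q) (h (w (w (q) (k)) (m (q) (k))) (m (g (q) (k) (q)) (m (q) (f (k) (k))))))  →  (h (q) (h (w (w (q) (k)) (m (q) (k))) (m (g (q) (k) (q)) (m (q) (k)))))
normal form: (h (q) (h (w (w (q) (k)) (m (q) (k))) (m (g (q) (k) (q)) (m (q) (k)))))


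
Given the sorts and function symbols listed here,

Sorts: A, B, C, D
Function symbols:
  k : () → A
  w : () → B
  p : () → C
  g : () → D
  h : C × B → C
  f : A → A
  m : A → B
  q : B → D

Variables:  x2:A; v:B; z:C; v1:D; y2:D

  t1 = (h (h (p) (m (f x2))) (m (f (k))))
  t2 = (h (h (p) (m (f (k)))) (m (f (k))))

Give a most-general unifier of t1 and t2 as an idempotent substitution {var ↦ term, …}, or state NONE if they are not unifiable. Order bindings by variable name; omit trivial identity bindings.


{x2 ↦ (k)}


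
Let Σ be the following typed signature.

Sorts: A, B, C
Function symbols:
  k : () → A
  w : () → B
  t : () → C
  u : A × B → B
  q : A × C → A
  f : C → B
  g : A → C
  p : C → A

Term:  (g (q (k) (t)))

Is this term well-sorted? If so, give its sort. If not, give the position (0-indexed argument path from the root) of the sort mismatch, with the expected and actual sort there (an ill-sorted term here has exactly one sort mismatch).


    (k) : A
    (t) : C
  (q (k) (t)) : A
(g (q (k) (t))) : C

well-sorted; sort = C


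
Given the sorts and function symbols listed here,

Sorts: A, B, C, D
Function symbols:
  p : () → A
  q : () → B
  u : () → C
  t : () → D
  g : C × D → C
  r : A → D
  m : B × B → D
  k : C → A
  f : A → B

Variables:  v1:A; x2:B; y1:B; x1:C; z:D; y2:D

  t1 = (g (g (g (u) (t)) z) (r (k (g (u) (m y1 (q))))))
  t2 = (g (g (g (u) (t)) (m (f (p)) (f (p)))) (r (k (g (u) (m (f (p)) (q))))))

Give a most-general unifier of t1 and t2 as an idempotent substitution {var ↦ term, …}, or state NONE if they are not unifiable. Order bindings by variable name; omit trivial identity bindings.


{y1 ↦ (f (p)), z ↦ (m (f (p)) (f (p)))}


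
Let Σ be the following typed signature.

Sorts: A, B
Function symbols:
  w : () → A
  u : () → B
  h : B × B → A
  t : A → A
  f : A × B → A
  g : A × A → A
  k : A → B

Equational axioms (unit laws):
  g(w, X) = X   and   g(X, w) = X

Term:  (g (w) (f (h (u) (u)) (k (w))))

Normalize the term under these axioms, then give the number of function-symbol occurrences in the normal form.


size = 6

1. (g (w) (f (h (u) (u)) (k (w))))  →  (f (h (u) (u)) (k (w)))
normal form: (f (h (u) (u)) (k (w)))


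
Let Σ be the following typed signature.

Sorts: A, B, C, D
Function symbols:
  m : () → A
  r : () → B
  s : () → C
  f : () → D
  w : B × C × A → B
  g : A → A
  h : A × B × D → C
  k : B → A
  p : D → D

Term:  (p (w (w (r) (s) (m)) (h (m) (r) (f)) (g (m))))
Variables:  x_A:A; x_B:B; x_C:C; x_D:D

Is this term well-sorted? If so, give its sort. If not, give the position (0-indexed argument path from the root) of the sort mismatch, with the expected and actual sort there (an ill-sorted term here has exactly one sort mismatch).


      (r) : B
      (s) : C
      (m) : A
    (w (r) (s) (m)) : B
      (m) : A
      (r) : B
      (f) : D
    (h (m) (r) (f)) : C
      (m) : A
    (g (m)) : A
  (w (w (r) (s) (m)) (h (m) (r) (f)) (g (m))) : B
(p (w (w (r) (s) (m)) (h (m) (r) (f)) (g (m)))) : ✗ arg 0 at [0] has sort B, expected D

ill-sorted at position [0]: expected D, got B


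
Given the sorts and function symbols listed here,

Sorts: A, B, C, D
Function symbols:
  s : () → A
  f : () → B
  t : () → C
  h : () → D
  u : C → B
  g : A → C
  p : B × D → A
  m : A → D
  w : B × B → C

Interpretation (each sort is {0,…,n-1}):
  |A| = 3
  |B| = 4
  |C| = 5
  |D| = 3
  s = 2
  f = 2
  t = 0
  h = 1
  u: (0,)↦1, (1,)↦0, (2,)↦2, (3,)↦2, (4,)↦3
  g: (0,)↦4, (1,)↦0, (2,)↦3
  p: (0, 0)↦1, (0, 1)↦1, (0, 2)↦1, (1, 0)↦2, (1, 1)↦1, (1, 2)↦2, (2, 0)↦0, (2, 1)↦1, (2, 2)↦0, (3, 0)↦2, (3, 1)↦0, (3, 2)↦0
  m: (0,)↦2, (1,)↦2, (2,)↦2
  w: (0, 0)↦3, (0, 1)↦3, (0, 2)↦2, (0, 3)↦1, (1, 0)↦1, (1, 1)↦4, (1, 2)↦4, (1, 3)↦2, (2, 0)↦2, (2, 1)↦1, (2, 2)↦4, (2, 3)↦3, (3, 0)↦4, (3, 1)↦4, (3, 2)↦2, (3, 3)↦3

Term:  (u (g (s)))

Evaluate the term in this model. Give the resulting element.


value = 2

  s = 2
  (g (s)) = g(2,) = 3
  (u (g (s))) = u(3,) = 2


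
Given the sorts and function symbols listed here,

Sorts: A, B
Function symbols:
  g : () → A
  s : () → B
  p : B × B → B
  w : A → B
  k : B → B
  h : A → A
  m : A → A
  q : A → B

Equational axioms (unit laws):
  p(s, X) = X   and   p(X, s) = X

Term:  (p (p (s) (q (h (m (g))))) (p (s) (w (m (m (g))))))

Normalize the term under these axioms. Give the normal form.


normal form = (p (q (h (m (g)))) (w (m (m (g)))))

1. (p (p (s) (q (h (m (g))))) (p (s) (w (m (m (g))))))  →  (p (q (h (m (g)))) (p (s) (w (m (m (g))))))
2. (p (q (h (m (g)))) (p (s) (w (m (m (g))))))  →  (p (q (h (m (g)))) (w (m (m (g)))))


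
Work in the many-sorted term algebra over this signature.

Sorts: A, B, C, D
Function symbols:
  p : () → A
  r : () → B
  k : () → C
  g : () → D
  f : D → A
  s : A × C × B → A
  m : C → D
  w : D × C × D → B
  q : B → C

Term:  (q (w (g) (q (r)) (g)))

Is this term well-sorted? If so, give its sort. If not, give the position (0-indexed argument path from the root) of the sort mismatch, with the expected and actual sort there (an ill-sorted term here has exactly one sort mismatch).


well-sorted; sort = C

    (g) : D
      (r) : B
    (q (r)) : C
    (g) : D
  (w (g) (q (r)) (g)) : B
(q (w (g) (q (r)) (g))) : C


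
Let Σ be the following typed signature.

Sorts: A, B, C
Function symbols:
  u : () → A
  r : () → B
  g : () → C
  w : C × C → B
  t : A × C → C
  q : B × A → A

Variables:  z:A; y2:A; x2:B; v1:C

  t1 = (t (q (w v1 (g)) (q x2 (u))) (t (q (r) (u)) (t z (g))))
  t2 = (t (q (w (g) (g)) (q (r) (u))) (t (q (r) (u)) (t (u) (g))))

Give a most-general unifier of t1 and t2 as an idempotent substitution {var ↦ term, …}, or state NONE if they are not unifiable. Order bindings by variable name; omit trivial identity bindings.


{v1 ↦ (g), x2 ↦ (r), z ↦ (u)}


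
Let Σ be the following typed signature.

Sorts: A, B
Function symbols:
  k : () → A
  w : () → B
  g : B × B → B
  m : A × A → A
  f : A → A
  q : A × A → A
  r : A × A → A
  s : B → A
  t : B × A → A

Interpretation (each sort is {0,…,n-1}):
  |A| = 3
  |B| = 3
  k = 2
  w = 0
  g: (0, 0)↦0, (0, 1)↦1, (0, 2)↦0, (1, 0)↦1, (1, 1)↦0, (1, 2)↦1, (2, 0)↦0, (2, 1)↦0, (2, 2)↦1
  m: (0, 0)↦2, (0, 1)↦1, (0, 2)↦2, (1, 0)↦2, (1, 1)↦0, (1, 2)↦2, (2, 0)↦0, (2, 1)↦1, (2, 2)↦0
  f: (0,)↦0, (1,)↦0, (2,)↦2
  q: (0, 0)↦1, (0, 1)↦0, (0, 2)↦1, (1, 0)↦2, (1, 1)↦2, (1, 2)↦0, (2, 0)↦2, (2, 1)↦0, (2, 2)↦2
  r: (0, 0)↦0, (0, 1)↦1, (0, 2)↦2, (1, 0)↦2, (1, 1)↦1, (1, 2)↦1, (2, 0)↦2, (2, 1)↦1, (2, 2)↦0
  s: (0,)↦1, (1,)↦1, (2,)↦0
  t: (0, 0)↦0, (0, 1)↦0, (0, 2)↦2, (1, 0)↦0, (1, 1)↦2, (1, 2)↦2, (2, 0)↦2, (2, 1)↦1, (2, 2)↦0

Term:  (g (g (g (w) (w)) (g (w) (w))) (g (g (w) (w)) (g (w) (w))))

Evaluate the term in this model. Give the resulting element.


value = 0

  w = 0
  w = 0
  (g (w) (w)) = g(0, 0) = 0
  w = 0
  w = 0
  (g (w) (w)) = g(0, 0) = 0
  (g (g (w) (w)) (g (w) (w))) = g(0, 0) = 0
  w = 0
  w = 0
  (g (w) (w)) = g(0, 0) = 0
  w = 0
  w = 0
  (g (w) (w)) = g(0, 0) = 0
  (g (g (w) (w)) (g (w) (w))) = g(0, 0) = 0
  (g (g (g (w) (w)) (g (w) (w))) (g (g (w) (w)) (g (w) (w)))) = g(0, 0) = 0


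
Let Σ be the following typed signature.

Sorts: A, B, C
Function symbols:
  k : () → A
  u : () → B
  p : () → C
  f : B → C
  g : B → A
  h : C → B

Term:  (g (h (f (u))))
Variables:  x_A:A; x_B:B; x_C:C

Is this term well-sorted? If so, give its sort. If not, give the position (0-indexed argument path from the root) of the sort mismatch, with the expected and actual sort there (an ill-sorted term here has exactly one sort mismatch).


      (u) : B
    (f (u)) : C
  (h (f (u))) : B
(g (h (f (u)))) : A

well-sorted; sort = A


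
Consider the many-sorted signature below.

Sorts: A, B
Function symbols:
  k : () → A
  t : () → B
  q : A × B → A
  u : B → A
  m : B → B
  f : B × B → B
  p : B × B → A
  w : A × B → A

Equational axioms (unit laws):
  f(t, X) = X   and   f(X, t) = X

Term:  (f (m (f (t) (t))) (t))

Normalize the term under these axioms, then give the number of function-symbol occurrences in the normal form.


size = 2

1. (f (m (f (t) (t))) (t))  →  (m (f (t) (t)))
2. (m (f (t) (t)))  →  (m (t))
normal form: (m (t))


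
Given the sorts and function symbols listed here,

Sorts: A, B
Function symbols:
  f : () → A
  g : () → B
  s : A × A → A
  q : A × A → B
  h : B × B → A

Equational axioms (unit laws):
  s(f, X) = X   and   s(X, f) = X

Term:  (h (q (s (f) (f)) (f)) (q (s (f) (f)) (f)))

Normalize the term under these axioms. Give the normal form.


normal form = (h (q (f) (f)) (q (f) (f)))

1. (h (q (s (f) (f)) (f)) (q (s (f) (f)) (f)))  →  (h (q (f) (f)) (q (s (f) (f)) (f)))
2. (h (q (f) (f)) (q (s (f) (f)) (f)))  →  (h (q (f) (f)) (q (f) (f)))


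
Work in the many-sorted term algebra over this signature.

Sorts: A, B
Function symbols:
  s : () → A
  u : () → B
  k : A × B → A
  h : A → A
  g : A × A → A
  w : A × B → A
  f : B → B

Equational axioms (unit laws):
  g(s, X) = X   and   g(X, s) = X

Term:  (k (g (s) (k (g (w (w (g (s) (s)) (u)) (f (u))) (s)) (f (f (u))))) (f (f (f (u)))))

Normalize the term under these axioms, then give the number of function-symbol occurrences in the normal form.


1. (k (g (s) (k (g (w (w (g (s) (s)) (u)) (f (u))) (s)) (f (f (u))))) (f (f (f (u)))))  →  (k (k (g (w (w (g (s) (s)) (u)) (f (u))) (s)) (f (f (u)))) (f (f (f (u)))))
2. (k (k (g (w (w (g (s) (s)) (u)) (f (u))) (s)) (f (f (u)))) (f (f (f (u)))))  →  (k (k (w (w (g (s) (s)) (u)) (f (u))) (f (f (u)))) (f (f (f (u)))))
3. (k (k (w (w (g (s) (s)) (u)) (f (u))) (f (f (u)))) (f (f (f (u)))))  →  (k (k (w (w (s) (u)) (f (u))) (f (f (u)))) (f (f (f (u)))))
normal form: (k (k (w (w (s) (u)) (f (u))) (f (f (u)))) (f (f (f (u)))))

size = 15


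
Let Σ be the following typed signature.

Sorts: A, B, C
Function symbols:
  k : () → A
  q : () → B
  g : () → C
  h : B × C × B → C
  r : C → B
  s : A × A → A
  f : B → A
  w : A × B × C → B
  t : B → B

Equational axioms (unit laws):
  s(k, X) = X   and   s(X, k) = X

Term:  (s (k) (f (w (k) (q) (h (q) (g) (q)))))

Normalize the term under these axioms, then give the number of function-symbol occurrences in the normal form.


size = 8

1. (s (k) (f (w (k) (q) (h (q) (g) (q)))))  →  (f (w (k) (q) (h (q) (g) (q))))
normal form: (f (w (k) (q) (h (q) (g) (q))))


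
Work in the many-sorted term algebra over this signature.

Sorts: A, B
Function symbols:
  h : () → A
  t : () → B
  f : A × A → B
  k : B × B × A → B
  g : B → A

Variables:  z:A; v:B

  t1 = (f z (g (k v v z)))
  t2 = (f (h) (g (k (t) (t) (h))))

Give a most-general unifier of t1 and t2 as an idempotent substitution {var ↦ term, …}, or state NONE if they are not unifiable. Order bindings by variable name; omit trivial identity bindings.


{v ↦ (t), z ↦ (h)}


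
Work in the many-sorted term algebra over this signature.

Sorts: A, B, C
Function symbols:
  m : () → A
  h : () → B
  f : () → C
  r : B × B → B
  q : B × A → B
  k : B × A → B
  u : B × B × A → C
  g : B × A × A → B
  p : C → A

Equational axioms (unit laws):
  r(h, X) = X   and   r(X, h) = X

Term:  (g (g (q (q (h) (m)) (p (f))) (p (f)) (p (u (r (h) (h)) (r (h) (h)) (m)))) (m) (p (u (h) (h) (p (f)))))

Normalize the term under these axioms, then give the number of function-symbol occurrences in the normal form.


1. (g (g (q (q (h) (m)) (p (f))) (p (f)) (p (u (r (h) (h)) (r (h) (h)) (m)))) (m) (p (u (h) (h) (p (f)))))  →  (g (g (q (q (h) (m)) (p (f))) (p (f)) (p (u (h) (r (h) (h)) (m)))) (m) (p (u (h) (h) (p (f)))))
2. (g (g (q (q (h) (m)) (p (f))) (p (f)) (p (u (h) (r (h) (h)) (m)))) (m) (p (u (h) (h) (p (f)))))  →  (g (g (q (q (h) (m)) (p (f))) (p (f)) (p (u (h) (h) (m)))) (m) (p (u (h) (h) (p (f)))))
normal form: (g (g (q (q (h) (m)) (p (f))) (p (f)) (p (u (h) (h) (m)))) (m) (p (u (h) (h) (p (f)))))

size = 22


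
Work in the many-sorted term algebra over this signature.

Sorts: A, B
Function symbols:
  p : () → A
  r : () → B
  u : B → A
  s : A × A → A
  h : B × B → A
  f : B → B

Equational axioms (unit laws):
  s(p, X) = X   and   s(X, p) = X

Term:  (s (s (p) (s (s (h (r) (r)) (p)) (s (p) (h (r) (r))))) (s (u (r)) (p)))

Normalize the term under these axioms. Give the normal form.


normal form = (s (s (h (r) (r)) (h (r) (r))) (u (r)))

1. (s (s (p) (s (s (h (r) (r)) (p)) (s (p) (h (r) (r))))) (s (u (r)) (p)))  →  (s (s (s (h (r) (r)) (p)) (s (p) (h (r) (r)))) (s (u (r)) (p)))
2. (s (s (s (h (r) (r)) (p)) (s (p) (h (r) (r)))) (s (u (r)) (p)))  →  (s (s (h (r) (r)) (s (p) (h (r) (r)))) (s (u (r)) (p)))
3. (s (s (h (r) (r)) (s (p) (h (r) (r)))) (s (u (r)) (p)))  →  (s (s (h (r) (r)) (h (r) (r))) (s (u (r)) (p)))
4. (s (s (h (r) (r)) (h (r) (r))) (s (u (r)) (p)))  →  (s (s (h (r) (r)) (h (r) (r))) (u (r)))


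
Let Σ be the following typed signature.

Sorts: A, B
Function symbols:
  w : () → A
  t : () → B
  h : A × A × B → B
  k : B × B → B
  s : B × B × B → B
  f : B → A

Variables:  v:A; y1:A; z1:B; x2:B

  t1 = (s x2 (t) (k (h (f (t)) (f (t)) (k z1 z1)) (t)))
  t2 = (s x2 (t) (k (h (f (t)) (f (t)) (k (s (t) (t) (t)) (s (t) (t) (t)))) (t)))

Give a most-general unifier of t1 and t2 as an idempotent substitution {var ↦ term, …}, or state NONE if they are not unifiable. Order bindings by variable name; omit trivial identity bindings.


{z1 ↦ (s (t) (t) (t))}


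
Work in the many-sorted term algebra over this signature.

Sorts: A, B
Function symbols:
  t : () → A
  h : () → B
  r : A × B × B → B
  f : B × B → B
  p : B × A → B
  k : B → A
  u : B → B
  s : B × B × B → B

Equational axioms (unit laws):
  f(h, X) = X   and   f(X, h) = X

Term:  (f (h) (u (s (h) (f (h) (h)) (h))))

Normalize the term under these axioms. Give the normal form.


normal form = (u (s (h) (h) (h)))

1. (f (h) (u (s (h) (f (h) (h)) (h))))  →  (u (s (h) (f (h) (h)) (h)))
2. (u (s (h) (f (h) (h)) (h)))  →  (u (s (h) (h) (h)))


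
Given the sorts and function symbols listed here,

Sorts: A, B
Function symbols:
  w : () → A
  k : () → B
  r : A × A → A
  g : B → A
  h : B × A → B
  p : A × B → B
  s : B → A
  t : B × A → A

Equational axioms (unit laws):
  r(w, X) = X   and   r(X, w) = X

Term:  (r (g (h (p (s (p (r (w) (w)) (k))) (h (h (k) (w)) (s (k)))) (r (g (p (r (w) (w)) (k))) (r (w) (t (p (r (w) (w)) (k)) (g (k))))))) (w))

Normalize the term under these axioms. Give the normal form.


1. (r (g (h (p (s (p (r (w) (w)) (k))) (h (h (k) (w)) (s (k)))) (r (g (p (r (w) (w)) (k))) (r (w) (t (p (r (w) (w)) (k)) (g (k))))))) (w))  →  (g (h (p (s (p (r (w) (w)) (k))) (h (h (k) (w)) (s (k)))) (r (g (p (r (w) (w)) (k))) (r (w) (t (p (r (w) (w)) (k)) (g (k)))))))
2. (g (h (p (s (p (r (w) (w)) (k))) (h (h (k) (w)) (s (k)))) (r (g (p (r (w) (w)) (k))) (r (w) (t (p (r (w) (w)) (k)) (g (k)))))))  →  (g (h (p (s (p (w) (k))) (h (h (k) (w)) (s (k)))) (r (g (p (r (w) (w)) (k))) (r (w) (t (p (r (w) (w)) (k)) (g (k)))))))
3. (g (h (p (s (p (w) (k))) (h (h (k) (w)) (s (k)))) (r (g (p (r (w) (w)) (k))) (r (w) (t (p (r (w) (w)) (k)) (g (k)))))))  →  (g (h (p (s (p (w) (k))) (h (h (k) (w)) (s (k)))) (r (g (p (w) (k))) (r (w) (t (p (r (w) (w)) (k)) (g (k)))))))
4. (g (h (p (s (p (w) (k))) (h (h (k) (w)) (s (k)))) (r (g (p (w) (k))) (r (w) (t (p (r (w) (w)) (k)) (g (k)))))))  →  (g (h (p (s (p (w) (k))) (h (h (k) (w)) (s (k)))) (r (g (p (w) (k))) (t (p (r (w) (w)) (k)) (g (k))))))
5. (g (h (p (s (p (w) (k))) (h (h (k) (w)) (s (k)))) (r (g (p (w) (k))) (t (p (r (w) (w)) (k)) (g (k))))))  →  (g (h (p (s (p (w) (k))) (h (h (k) (w)) (s (k)))) (r (g (p (w) (k))) (t (p (w) (k)) (g (k))))))

normal form = (g (h (p (s (p (w) (k))) (h (h (k) (w)) (s (k)))) (r (g (p (w) (k))) (t (p (w) (k)) (g (k))))))


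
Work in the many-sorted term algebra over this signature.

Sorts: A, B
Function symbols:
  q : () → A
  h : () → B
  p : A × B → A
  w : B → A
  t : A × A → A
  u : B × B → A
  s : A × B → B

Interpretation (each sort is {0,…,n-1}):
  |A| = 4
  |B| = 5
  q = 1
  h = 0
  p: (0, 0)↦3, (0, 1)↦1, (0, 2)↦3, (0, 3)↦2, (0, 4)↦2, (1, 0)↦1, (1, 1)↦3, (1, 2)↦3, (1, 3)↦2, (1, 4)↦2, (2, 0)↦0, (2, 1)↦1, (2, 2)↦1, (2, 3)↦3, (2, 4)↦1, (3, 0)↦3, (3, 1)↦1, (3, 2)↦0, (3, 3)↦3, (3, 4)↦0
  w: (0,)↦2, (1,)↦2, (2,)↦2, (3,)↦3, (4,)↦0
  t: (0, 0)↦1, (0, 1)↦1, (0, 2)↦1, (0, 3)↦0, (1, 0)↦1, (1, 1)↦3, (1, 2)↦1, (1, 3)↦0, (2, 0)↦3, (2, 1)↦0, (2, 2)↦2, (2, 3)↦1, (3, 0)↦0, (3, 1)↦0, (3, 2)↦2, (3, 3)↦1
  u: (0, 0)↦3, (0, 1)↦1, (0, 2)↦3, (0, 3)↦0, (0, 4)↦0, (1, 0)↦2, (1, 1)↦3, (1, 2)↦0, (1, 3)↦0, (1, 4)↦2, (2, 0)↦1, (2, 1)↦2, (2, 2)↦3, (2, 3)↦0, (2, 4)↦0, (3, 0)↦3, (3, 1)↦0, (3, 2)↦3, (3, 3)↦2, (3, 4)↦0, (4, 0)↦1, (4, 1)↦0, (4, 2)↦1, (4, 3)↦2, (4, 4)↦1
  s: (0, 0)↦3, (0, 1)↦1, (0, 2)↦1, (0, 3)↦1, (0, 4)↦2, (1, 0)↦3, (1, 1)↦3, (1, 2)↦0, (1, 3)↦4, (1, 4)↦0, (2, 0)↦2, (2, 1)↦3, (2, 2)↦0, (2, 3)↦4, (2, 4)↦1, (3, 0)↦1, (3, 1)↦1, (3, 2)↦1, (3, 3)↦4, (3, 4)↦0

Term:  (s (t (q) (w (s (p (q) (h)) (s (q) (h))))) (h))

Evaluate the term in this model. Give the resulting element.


value = 3

  q = 1
  q = 1
  h = 0
  (p (q) (h)) = p(1, 0) = 1
  q = 1
  h = 0
  (s (q) (h)) = s(1, 0) = 3
  (s (p (q) (h)) (s (q) (h))) = s(1, 3) = 4
  (w (s (p (q) (h)) (s (q) (h)))) = w(4,) = 0
  (t (q) (w (s (p (q) (h)) (s (q) (h))))) = t(1, 0) = 1
  h = 0
  (s (t (q) (w (s (p (q) (h)) (s (q) (h))))) (h)) = s(1, 0) = 3


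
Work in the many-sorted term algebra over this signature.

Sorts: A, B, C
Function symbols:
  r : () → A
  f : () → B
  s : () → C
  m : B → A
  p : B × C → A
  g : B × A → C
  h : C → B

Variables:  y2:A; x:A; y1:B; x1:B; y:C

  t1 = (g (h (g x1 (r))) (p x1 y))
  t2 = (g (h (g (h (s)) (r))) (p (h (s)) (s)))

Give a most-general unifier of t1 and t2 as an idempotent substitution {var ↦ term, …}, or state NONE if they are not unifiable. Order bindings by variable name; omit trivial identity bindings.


{x1 ↦ (h (s)), y ↦ (s)}


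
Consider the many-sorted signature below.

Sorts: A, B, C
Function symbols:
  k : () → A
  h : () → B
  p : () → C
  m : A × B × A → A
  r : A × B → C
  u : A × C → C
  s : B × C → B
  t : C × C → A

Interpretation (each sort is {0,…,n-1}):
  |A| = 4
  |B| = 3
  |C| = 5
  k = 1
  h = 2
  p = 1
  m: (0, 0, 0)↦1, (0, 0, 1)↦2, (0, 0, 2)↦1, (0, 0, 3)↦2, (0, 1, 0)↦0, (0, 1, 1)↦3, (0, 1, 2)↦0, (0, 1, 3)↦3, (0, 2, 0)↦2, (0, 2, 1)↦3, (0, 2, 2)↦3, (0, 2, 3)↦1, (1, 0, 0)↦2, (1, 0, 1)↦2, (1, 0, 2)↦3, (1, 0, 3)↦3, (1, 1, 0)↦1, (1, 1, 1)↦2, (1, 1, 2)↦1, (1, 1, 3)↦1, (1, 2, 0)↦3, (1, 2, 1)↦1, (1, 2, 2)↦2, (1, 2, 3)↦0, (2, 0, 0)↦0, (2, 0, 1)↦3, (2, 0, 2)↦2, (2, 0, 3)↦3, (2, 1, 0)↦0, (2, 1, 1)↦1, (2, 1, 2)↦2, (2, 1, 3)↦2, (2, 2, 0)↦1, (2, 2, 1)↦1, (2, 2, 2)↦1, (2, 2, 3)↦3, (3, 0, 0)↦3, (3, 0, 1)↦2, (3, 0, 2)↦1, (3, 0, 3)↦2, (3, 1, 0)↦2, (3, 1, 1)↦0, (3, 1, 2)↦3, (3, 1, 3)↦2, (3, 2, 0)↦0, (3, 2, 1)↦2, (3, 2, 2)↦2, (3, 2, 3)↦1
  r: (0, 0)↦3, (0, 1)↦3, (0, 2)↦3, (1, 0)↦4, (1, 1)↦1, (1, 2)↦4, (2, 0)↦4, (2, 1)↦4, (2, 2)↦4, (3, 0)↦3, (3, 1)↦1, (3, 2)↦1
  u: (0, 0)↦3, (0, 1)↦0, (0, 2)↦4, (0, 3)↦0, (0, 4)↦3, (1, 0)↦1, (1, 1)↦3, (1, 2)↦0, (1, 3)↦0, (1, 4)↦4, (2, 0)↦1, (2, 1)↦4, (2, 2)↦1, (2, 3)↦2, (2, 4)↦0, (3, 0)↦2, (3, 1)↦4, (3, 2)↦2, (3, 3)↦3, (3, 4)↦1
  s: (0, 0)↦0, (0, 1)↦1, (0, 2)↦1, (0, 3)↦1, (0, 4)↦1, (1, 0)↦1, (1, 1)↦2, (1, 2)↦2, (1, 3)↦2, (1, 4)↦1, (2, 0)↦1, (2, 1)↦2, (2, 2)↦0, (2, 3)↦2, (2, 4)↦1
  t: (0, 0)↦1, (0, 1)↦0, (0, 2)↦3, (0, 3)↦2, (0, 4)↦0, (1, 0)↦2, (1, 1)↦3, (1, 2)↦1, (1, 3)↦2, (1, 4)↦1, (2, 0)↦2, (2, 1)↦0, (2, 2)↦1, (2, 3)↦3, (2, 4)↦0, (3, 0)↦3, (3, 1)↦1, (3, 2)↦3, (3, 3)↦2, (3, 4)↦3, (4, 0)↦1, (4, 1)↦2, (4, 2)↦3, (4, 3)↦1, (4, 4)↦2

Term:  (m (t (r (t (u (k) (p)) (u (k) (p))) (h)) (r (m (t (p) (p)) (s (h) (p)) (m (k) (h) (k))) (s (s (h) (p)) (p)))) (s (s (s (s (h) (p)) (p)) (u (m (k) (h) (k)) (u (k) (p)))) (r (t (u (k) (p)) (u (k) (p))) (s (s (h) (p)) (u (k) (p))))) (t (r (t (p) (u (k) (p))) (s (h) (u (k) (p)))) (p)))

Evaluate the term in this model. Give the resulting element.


  k = 1
  p = 1
  (u (k) (p)) = u(1, 1) = 3
  k = 1
  p = 1
  (u (k) (p)) = u(1, 1) = 3
  (t (u (k) (p)) (u (k) (p))) = t(3, 3) = 2
  h = 2
  (r (t (u (k) (p)) (u (k) (p))) (h)) = r(2, 2) = 4
  p = 1
  p = 1
  (t (p) (p)) = t(1, 1) = 3
  h = 2
  p = 1
  (s (h) (p)) = s(2, 1) = 2
  k = 1
  h = 2
  k = 1
  (m (k) (h) (k)) = m(1, 2, 1) = 1
  (m (t (p) (p)) (s (h) (p)) (m (k) (h) (k))) = m(3, 2, 1) = 2
  h = 2
  p = 1
  (s (h) (p)) = s(2, 1) = 2
  p = 1
  (s (s (h) (p)) (p)) = s(2, 1) = 2
  (r (m (t (p) (p)) (s (h) (p)) (m (k) (h) (k))) (s (s (h) (p)) (p))) = r(2, 2) = 4
  (t (r (t (u (k) (p)) (u (k) (p))) (h)) (r (m (t (p) (p)) (s (h) (p)) (m (k) (h) (k))) (s (s (h) (p)) (p)))) = t(4, 4) = 2
  h = 2
  p = 1
  (s (h) (p)) = s(2, 1) = 2
  p = 1
  (s (s (h) (p)) (p)) = s(2, 1) = 2
  k = 1
  h = 2
  k = 1
  (m (k) (h) (k)) = m(1, 2, 1) = 1
  k = 1
  p = 1
  (u (k) (p)) = u(1, 1) = 3
  (u (m (k) (h) (k)) (u (k) (p))) = u(1, 3) = 0
  (s (s (s (h) (p)) (p)) (u (m (k) (h) (k)) (u (k) (p)))) = s(2, 0) = 1
  k = 1
  p = 1
  (u (k) (p)) = u(1, 1) = 3
  k = 1
  p = 1
  (u (k) (p)) = u(1, 1) = 3
  (t (u (k) (p)) (u (k) (p))) = t(3, 3) = 2
  h = 2
  p = 1
  (s (h) (p)) = s(2, 1) = 2
  k = 1
  p = 1
  (u (k) (p)) = u(1, 1) = 3
  (s (s (h) (p)) (u (k) (p))) = s(2, 3) = 2
  (r (t (u (k) (p)) (u (k) (p))) (s (s (h) (p)) (u (k) (p)))) = r(2, 2) = 4
  (s (s (s (s (h) (p)) (p)) (u (m (k) (h) (k)) (u (k) (p)))) (r (t (u (k) (p)) (u (k) (p))) (s (s (h) (p)) (u (k) (p))))) = s(1, 4) = 1
  p = 1
  k = 1
  p = 1
  (u (k) (p)) = u(1, 1) = 3
  (t (p) (u (k) (p))) = t(1, 3) = 2
  h = 2
  k = 1
  p = 1
  (u (k) (p)) = u(1, 1) = 3
  (s (h) (u (k) (p))) = s(2, 3) = 2
  (r (t (p) (u (k) (p))) (s (h) (u (k) (p)))) = r(2, 2) = 4
  p = 1
  (t (r (t (p) (u (k) (p))) (s (h) (u (k) (p)))) (p)) = t(4, 1) = 2
  (m (t (r (t (u (k) (p)) (u (k) (p))) (h)) (r (m (t (p) (p)) (s (h) (p)) (m (k) (h) (k))) (s (s (h) (p)) (p)))) (s (s (s (s (h) (p)) (p)) (u (m (k) (h) (k)) (u (k) (p)))) (r (t (u (k) (p)) (u (k) (p))) (s (s (h) (p)) (u (k) (p))))) (t (r (t (p) (u (k) (p))) (s (h) (u (k) (p)))) (p))) = m(2, 1, 2) = 2

value = 2
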